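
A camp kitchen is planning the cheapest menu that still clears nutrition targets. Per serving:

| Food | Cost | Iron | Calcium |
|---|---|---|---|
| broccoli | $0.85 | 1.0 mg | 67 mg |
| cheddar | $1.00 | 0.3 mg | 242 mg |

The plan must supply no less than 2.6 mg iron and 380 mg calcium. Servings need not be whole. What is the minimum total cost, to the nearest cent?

With two linear requirements the optimum uses one or two foods; enumerate the corners.
broccoli only: max(2.6/1.0, 380/67) = 5.672 servings → $4.82.
cheddar only: max(2.6/0.3, 380/242) = 8.667 servings → $8.67.
broccoli + cheddar with both tight: 2.322 servings and 0.9274 servings → $2.90.
So the least-cost plan costs $2.90.

$2.90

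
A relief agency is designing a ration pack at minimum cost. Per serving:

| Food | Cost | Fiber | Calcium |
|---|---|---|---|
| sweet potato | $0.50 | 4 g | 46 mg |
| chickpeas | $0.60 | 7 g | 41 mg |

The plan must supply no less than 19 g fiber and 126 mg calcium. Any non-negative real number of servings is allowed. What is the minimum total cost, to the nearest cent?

Two binding constraints pin down two serving amounts, so the optimal mix uses at most two foods. The candidates are each food alone (scaled to the tighter of fiber/calcium) and each pair with both constraints tight.
sweet potato only: max(19/4, 126/46) = 4.75 servings → $2.38.
chickpeas only: max(19/7, 126/41) = 3.073 servings → $1.84.
sweet potato + chickpeas with both tight: 0.6519 servings and 2.342 servings → $1.73.
The minimum over all feasible corners is $1.73.

$1.73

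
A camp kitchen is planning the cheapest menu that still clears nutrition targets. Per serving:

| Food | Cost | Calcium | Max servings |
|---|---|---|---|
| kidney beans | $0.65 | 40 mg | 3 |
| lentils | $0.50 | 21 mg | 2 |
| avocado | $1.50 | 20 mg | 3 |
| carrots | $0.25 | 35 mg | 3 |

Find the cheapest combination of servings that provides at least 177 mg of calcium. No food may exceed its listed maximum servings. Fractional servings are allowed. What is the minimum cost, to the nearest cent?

Cost per mg of calcium: carrots $0.0071, kidney beans $0.0163, lentils $0.0238, avocado $0.0750.
Take 3 servings of carrots: +105.0 mg calcium for $0.75 (total $0.75, still need 72.0 mg).
Take 1.8 servings of kidney beans: +72.0 mg calcium for $1.17 (total $1.92, still need 0.0 mg).
Greedy by cheapest-per-mg is optimal for a single linear constraint, so the minimum cost is $1.92.

$1.92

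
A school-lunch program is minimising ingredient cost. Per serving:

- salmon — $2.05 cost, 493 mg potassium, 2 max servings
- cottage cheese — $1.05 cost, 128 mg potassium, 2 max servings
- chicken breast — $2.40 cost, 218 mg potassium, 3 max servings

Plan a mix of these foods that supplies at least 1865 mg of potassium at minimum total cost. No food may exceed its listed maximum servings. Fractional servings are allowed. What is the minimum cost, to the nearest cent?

Cost per mg of potassium: salmon $0.0042, cottage cheese $0.0082, chicken breast $0.0110.
Take 2 servings of salmon: +986.0 mg potassium for $4.10 (total $4.10, still need 879.0 mg).
Take 2 servings of cottage cheese: +256.0 mg potassium for $2.10 (total $6.20, still need 623.0 mg).
Take 2.858 servings of chicken breast: +623.0 mg potassium for $6.86 (total $13.06, still need 0.0 mg).
Greedy by cheapest-per-mg is optimal for a single linear constraint, so the minimum cost is $13.06.

$13.06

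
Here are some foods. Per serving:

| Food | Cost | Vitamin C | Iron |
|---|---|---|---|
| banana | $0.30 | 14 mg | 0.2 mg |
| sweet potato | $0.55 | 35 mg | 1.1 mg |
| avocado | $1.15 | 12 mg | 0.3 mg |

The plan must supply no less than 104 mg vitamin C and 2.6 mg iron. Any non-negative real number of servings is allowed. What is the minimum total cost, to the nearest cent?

$1.63

A basic optimal solution has at most two foods positive. Try each food alone and each pair with both targets met exactly.
banana only: max(104/14, 2.6/0.2) = 13 servings → $3.90.
sweet potato only: max(104/35, 2.6/1.1) = 2.971 servings → $1.63.
avocado only: max(104/12, 2.6/0.3) = 8.667 servings → $9.97.
banana + sweet potato with both tight: 2.786 servings and 1.857 servings → $1.86.
banana + avocado with both tight: 0 servings and 8.667 servings → $9.97.
sweet potato + avocado with both tight: 0 servings and 8.667 servings → $9.97.
The minimum over all feasible corners is $1.63.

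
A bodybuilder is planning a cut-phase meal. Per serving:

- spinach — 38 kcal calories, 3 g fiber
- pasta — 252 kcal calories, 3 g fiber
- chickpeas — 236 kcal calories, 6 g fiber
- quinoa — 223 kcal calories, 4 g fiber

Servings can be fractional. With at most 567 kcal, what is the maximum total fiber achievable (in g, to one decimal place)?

44.8 g

Fiber per kcal: spinach 0.07895, chickpeas 0.02542, quinoa 0.01794, pasta 0.0119.
With no serving limits, spend the whole calories allowance on spinach: 567 kcal / 38 kcal × 3 g = 44.8 g.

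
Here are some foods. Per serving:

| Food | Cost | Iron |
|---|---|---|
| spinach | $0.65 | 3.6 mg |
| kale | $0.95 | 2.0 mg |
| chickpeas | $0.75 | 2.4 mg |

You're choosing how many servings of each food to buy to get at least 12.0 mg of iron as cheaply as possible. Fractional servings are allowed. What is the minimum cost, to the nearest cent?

$2.17

Cost per mg of iron: spinach $0.1806, chickpeas $0.3125, kale $0.4750.
With no serving limits, use only spinach: 12.0 mg / 3.6 mg = 3.333 servings × $0.65 = $2.17.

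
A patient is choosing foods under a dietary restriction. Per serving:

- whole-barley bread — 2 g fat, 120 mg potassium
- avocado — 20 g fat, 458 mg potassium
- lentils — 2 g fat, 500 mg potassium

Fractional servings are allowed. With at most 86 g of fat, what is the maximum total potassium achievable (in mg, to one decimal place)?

Potassium per g fat: lentils 250, whole-barley bread 60, avocado 22.9.
With no serving limits, spend the whole fat allowance on lentils: 86 g / 2 g × 500 mg = 21500.0 mg.

21500.0 mg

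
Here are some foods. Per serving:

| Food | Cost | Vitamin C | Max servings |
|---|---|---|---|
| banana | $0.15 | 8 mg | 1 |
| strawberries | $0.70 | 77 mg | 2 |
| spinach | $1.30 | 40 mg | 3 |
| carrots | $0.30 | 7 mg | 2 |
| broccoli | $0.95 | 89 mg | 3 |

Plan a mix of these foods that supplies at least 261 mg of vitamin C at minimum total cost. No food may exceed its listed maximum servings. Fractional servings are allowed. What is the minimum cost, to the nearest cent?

$2.54

Cost per mg of vitamin C: strawberries $0.0091, broccoli $0.0107, banana $0.0187, spinach $0.0325, carrots $0.0429.
Take 2 servings of strawberries: +154.0 mg vitamin C for $1.40 (total $1.40, still need 107.0 mg).
Take 1.202 servings of broccoli: +107.0 mg vitamin C for $1.14 (total $2.54, still need 0.0 mg).
Greedy by cheapest-per-mg is optimal for a single linear constraint, so the minimum cost is $2.54.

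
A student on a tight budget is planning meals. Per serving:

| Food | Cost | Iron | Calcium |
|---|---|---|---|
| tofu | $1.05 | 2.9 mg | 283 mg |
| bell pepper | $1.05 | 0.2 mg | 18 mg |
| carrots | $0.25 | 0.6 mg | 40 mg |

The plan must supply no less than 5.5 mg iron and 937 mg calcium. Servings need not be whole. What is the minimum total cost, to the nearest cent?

$3.48

tofu only: max(5.5/2.9, 937/283) = 3.311 servings → $3.48.
bell pepper only: max(5.5/0.2, 937/18) = 52.06 servings → $54.66.
carrots only: max(5.5/0.6, 937/40) = 23.43 servings → $5.86.
tofu + bell pepper: the both-tight solution has a negative serving — not a feasible corner.
tofu + carrots: intersection lies outside the first quadrant.
bell pepper + carrots: the both-tight solution has a negative serving — not a feasible corner.
Cheapest feasible corner: $3.48.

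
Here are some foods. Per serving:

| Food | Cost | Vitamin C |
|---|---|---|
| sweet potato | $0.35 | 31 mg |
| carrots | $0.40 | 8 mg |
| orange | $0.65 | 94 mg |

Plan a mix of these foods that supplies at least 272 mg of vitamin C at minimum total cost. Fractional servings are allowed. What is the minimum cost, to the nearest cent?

Cost per mg of vitamin C: orange $0.0069, sweet potato $0.0113, carrots $0.0500.
With no serving limits, use only orange: 272 mg / 94 mg = 2.894 servings × $0.65 = $1.88.

$1.88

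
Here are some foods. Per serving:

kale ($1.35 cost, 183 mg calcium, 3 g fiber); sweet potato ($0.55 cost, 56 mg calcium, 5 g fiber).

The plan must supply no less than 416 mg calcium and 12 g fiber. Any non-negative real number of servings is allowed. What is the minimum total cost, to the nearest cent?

This is a tiny linear program; its minimum lies at a vertex of the feasible set. List the vertices and price them.
kale only: max(416/183, 12/3) = 4 servings → $5.40.
sweet potato only: max(416/56, 12/5) = 7.429 servings → $4.09.
kale + sweet potato with both tight: 1.885 servings and 1.269 servings → $3.24.
The minimum over all feasible corners is $3.24.

$3.24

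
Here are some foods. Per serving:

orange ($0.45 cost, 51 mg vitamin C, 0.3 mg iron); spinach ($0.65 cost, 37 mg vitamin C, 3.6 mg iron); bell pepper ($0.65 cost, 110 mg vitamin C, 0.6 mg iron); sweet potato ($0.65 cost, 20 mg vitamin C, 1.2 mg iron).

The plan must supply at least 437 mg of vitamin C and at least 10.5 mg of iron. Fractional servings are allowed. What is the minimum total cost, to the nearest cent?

$3.61

orange only: max(437/51, 10.5/0.3) = 35 servings → $15.75.
spinach only: max(437/37, 10.5/3.6) = 11.81 servings → $7.68.
bell pepper only: max(437/110, 10.5/0.6) = 17.5 servings → $11.38.
sweet potato only: max(437/20, 10.5/1.2) = 21.85 servings → $14.20.
orange + spinach with both tight: 6.868 servings and 2.344 servings → $4.61.
orange + bell pepper with both targets exact would need a negative amount; discard.
orange + sweet potato with both tight: 5.696 servings and 7.326 servings → $7.33.
spinach + bell pepper with both tight: 2.388 servings and 3.169 servings → $3.61.
spinach + sweet potato: the both-tight solution has a negative serving — not a feasible corner.
bell pepper + sweet potato with both tight: 2.62 servings and 7.44 servings → $6.54.
So the least-cost plan costs $3.61.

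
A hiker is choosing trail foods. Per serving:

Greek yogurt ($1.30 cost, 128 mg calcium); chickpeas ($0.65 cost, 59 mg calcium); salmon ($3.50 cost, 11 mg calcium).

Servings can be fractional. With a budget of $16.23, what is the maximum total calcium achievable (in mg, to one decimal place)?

1598.0 mg

Calcium per dollar: Greek yogurt 98.46, chickpeas 90.77, salmon 3.143.
With no serving limits, spend the whole cost allowance on Greek yogurt: $16.23 / $1.30 × 128 mg = 1598.0 mg.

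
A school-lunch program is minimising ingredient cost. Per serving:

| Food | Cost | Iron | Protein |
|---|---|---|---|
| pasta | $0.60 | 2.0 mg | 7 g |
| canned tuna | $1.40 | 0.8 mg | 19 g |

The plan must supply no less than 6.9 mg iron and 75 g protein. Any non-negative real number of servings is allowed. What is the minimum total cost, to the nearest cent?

At the optimum either one food covers both requirements or two foods hit both targets exactly; no other combination can be cheaper.
pasta only: max(6.9/2.0, 75/7) = 10.71 servings → $6.43.
canned tuna only: max(6.9/0.8, 75/19) = 8.625 servings → $12.07.
pasta + canned tuna with both tight: 2.194 servings and 3.139 servings → $5.71.
The minimum over all feasible corners is $5.71.

$5.71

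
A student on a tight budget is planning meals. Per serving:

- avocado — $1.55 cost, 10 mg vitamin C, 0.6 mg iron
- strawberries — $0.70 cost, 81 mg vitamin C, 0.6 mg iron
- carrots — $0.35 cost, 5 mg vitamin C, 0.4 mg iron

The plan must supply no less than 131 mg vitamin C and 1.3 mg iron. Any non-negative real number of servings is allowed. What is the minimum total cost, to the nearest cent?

avocado only: max(131/10, 1.3/0.6) = 13.1 servings → $20.30.
strawberries only: max(131/81, 1.3/0.6) = 2.167 servings → $1.52.
carrots only: max(131/5, 1.3/0.4) = 26.2 servings → $9.17.
avocado + strawberries with both tight: 0.6268 servings and 1.54 servings → $2.05.
avocado + carrots with both targets exact would need a negative amount; discard.
strawberries + carrots with both tight: 1.561 servings and 0.9082 servings → $1.41.
Cheapest feasible corner: $1.41.

$1.41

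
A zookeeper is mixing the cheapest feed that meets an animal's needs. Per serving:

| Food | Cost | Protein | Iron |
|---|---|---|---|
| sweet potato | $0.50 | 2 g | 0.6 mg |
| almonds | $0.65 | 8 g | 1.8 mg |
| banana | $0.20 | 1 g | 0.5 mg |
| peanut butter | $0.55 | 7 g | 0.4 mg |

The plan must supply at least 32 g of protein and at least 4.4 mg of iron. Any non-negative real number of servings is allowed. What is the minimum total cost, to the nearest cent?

$2.56

Compare the cost at each extreme point of the feasible region.
sweet potato only: max(32/2, 4.4/0.6) = 16 servings → $8.00.
almonds only: max(32/8, 4.4/1.8) = 4 servings → $2.60.
banana only: max(32/1, 4.4/0.5) = 32 servings → $6.40.
peanut butter only: max(32/7, 4.4/0.4) = 11 servings → $6.05.
sweet potato + almonds: the both-tight solution has a negative serving — not a feasible corner.
sweet potato + banana with both targets exact would need a negative amount; discard.
sweet potato + peanut butter with both tight: 5.294 servings and 3.059 servings → $4.33.
almonds + banana with both targets exact would need a negative amount; discard.
almonds + peanut butter with both tight: 1.915 servings and 2.383 servings → $2.56.
banana + peanut butter with both tight: 5.806 servings and 3.742 servings → $3.22.
Cheapest feasible corner: $2.56.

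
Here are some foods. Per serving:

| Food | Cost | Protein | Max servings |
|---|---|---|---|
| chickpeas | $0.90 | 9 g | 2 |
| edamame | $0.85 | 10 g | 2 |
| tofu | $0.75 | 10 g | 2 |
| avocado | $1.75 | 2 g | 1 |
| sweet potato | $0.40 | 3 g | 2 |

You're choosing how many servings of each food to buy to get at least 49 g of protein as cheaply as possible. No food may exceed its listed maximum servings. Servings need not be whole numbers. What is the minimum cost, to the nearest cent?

Cost per g of protein: tofu $0.0750, edamame $0.0850, chickpeas $0.1000, sweet potato $0.1333, avocado $0.8750.
Take 2 servings of tofu: +20.0 g protein for $1.50 (total $1.50, still need 29.0 g).
Take 2 servings of edamame: +20.0 g protein for $1.70 (total $3.20, still need 9.0 g).
Take 1 serving of chickpeas: +9.0 g protein for $0.90 (total $4.10, still need 0.0 g).
Greedy by cheapest-per-g is optimal for a single linear constraint, so the minimum cost is $4.10.

$4.10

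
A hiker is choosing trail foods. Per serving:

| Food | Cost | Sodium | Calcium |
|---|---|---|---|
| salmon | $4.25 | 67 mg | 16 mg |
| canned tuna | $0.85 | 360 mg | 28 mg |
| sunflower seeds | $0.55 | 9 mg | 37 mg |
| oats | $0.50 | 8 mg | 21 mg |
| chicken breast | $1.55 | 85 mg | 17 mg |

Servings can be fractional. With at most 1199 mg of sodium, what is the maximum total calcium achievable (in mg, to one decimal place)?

Calcium per mg sodium: sunflower seeds 4.111, oats 2.625, salmon 0.2388, chicken breast 0.2, canned tuna 0.07778.
With no serving limits, spend the whole sodium allowance on sunflower seeds: 1199 mg / 9 mg × 37 mg = 4929.2 mg.

4929.2 mg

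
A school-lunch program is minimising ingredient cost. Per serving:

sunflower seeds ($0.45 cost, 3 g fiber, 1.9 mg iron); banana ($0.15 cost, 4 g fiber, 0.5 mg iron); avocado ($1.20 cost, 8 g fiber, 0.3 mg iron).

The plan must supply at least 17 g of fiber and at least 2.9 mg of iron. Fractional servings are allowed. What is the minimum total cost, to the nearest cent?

Two binding constraints pin down two serving amounts, so the optimal mix uses at most two foods. The candidates are each food alone (scaled to the tighter of fiber/iron) and each pair with both constraints tight.
sunflower seeds only: max(17/3, 2.9/1.9) = 5.667 servings → $2.55.
banana only: max(17/4, 2.9/0.5) = 5.8 servings → $0.87.
avocado only: max(17/8, 2.9/0.3) = 9.667 servings → $11.60.
sunflower seeds + banana with both tight: 0.5082 servings and 3.869 servings → $0.81.
sunflower seeds + avocado with both tight: 1.266 servings and 1.65 servings → $2.55.
banana + avocado: intersection lies outside the first quadrant.
So the least-cost plan costs $0.81.

$0.81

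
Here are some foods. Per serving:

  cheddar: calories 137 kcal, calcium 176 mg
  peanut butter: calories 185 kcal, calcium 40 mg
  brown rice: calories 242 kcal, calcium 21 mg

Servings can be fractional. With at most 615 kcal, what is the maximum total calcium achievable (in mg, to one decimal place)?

Calcium per kcal: cheddar 1.285, peanut butter 0.2162, brown rice 0.08678.
With no serving limits, spend the whole calories allowance on cheddar: 615 kcal / 137 kcal × 176 mg = 790.1 mg.

790.1 mg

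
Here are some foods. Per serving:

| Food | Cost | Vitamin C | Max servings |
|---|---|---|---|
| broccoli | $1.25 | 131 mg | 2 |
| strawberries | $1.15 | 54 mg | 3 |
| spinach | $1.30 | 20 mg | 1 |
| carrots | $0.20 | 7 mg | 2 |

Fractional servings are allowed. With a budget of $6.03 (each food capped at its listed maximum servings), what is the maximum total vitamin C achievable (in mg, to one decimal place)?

426.8 mg

Vitamin C per dollar: broccoli 104.8, strawberries 46.96, carrots 35, spinach 15.38.
Take 2 servings of broccoli: spends $2.50, +262.0 mg vitamin C (running total 262.0 mg).
Take 3 servings of strawberries: spends $3.45, +162.0 mg vitamin C (running total 424.0 mg).
Take 0.4 servings of carrots: spends $0.08, +2.8 mg vitamin C (running total 426.8 mg).
Filling greedily by vitamin C-per-dollar is optimal for one linear limit, giving 426.8 mg.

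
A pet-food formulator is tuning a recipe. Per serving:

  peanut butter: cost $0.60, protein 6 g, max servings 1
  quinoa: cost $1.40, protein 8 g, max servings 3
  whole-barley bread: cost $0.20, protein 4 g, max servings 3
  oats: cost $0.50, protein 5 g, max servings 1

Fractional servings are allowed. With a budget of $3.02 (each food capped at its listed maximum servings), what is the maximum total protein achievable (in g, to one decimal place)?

Protein per dollar: whole-barley bread 20, peanut butter 10, oats 10, quinoa 5.714.
Take 3 servings of whole-barley bread: spends $0.60, +12.0 g protein (running total 12.0 g).
Take 1 serving of peanut butter: spends $0.60, +6.0 g protein (running total 18.0 g).
Take 1 serving of oats: spends $0.50, +5.0 g protein (running total 23.0 g).
Take 0.9429 servings of quinoa: spends $1.32, +7.5 g protein (running total 30.5 g).
Greedy by best ratio exhausts the cost allowance optimally: 30.5 g.

30.5 g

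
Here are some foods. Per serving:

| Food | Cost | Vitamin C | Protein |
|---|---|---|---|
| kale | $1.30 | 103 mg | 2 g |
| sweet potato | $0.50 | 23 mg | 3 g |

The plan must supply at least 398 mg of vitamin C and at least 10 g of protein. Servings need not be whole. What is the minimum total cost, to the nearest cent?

$5.21

For a min-cost LP with two ≥-constraints, a basic feasible solution has at most two positive variables.
kale only: max(398/103, 10/2) = 5 servings → $6.50.
sweet potato only: max(398/23, 10/3) = 17.3 servings → $8.65.
kale + sweet potato with both tight: 3.665 servings and 0.8897 servings → $5.21.
Cheapest feasible corner: $5.21.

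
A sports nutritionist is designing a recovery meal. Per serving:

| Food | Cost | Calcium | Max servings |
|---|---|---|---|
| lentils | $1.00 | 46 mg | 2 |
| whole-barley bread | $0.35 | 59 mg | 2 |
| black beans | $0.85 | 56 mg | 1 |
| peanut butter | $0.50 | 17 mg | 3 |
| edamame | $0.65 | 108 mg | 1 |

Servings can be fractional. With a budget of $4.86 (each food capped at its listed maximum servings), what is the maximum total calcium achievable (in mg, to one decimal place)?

396.4 mg

Calcium per dollar: whole-barley bread 168.6, edamame 166.2, black beans 65.88, lentils 46, peanut butter 34.
Take 2 servings of whole-barley bread: spends $0.70, +118.0 mg calcium (running total 118.0 mg).
Take 1 serving of edamame: spends $0.65, +108.0 mg calcium (running total 226.0 mg).
Take 1 serving of black beans: spends $0.85, +56.0 mg calcium (running total 282.0 mg).
Take 2 servings of lentils: spends $2.00, +92.0 mg calcium (running total 374.0 mg).
Take 1.32 servings of peanut butter: spends $0.66, +22.4 mg calcium (running total 396.4 mg).
Filling greedily by calcium-per-dollar is optimal for one linear limit, giving 396.4 mg.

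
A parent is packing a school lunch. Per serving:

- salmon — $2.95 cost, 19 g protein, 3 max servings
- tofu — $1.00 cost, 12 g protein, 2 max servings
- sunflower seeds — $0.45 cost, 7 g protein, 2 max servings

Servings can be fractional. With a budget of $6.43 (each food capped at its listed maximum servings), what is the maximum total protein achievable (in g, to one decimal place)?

Protein per dollar: sunflower seeds 15.56, tofu 12, salmon 6.441.
Take 2 servings of sunflower seeds: spends $0.90, +14.0 g protein (running total 14.0 g).
Take 2 servings of tofu: spends $2.00, +24.0 g protein (running total 38.0 g).
Take 1.197 servings of salmon: spends $3.53, +22.7 g protein (running total 60.7 g).
Greedy by best ratio exhausts the cost allowance optimally: 60.7 g.

60.7 g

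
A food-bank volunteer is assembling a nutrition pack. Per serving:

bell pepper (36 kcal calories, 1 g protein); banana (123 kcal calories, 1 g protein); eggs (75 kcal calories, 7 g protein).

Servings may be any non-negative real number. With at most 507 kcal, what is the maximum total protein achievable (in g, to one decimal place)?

Protein per kcal: eggs 0.09333, bell pepper 0.02778, banana 0.00813.
With no serving limits, spend the whole calories allowance on eggs: 507 kcal / 75 kcal × 7 g = 47.3 g.

47.3 g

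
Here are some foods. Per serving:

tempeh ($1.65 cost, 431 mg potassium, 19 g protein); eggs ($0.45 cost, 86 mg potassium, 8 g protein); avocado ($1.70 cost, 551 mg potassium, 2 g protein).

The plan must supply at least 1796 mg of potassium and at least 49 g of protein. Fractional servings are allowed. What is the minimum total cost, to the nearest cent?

A basic optimal solution has at most two foods positive. Try each food alone and each pair with both targets met exactly.
tempeh only: max(1796/431, 49/19) = 4.167 servings → $6.88.
eggs only: max(1796/86, 49/8) = 20.88 servings → $9.40.
avocado only: max(1796/551, 49/2) = 24.5 servings → $41.65.
tempeh + eggs: the both-tight solution has a negative serving — not a feasible corner.
tempeh + avocado with both tight: 2.436 servings and 1.354 servings → $6.32.
eggs + avocado with both tight: 5.526 servings and 2.397 servings → $6.56.
So the least-cost plan costs $6.32.

$6.32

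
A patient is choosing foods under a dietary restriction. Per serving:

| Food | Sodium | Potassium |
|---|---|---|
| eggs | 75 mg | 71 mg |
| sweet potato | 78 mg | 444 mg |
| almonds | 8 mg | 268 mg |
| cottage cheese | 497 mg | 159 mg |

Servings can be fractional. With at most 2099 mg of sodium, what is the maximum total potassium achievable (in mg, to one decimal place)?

Potassium per mg sodium: almonds 33.5, sweet potato 5.692, eggs 0.9467, cottage cheese 0.3199.
With no serving limits, spend the whole sodium allowance on almonds: 2099 mg / 8 mg × 268 mg = 70316.5 mg.

70316.5 mg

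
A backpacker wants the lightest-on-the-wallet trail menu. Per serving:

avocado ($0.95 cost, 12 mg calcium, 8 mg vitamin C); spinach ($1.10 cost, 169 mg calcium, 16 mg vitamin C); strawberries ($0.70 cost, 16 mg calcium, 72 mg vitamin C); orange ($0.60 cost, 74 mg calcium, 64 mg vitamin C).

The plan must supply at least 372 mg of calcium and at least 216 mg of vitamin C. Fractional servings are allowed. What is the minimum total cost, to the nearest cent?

$2.80

This is a tiny linear program; its minimum lies at a vertex of the feasible set. List the vertices and price them.
avocado only: max(372/12, 216/8) = 31 servings → $29.45.
spinach only: max(372/169, 216/16) = 13.5 servings → $14.85.
strawberries only: max(372/16, 216/72) = 23.25 servings → $16.27.
orange only: max(372/74, 216/64) = 5.027 servings → $3.02.
avocado + spinach with both tight: 26.34 servings and 0.331 servings → $25.39.
avocado + strawberries: the both-tight solution has a negative serving — not a feasible corner.
avocado + orange: the both-tight solution has a negative serving — not a feasible corner.
spinach + strawberries with both tight: 1.958 servings and 2.565 servings → $3.95.
spinach + orange with both tight: 0.8123 servings and 3.172 servings → $2.80.
strawberries + orange: intersection lies outside the first quadrant.
The minimum over all feasible corners is $2.80.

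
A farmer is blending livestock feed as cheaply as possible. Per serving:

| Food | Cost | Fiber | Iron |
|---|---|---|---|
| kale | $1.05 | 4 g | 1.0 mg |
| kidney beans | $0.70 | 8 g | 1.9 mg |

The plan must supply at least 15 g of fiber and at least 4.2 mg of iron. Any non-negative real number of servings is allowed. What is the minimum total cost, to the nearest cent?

The cheapest plan sits at a corner of the feasible region — with two constraints it uses at most two foods.
kale only: max(15/4, 4.2/1.0) = 4.2 servings → $4.41.
kidney beans only: max(15/8, 4.2/1.9) = 2.211 servings → $1.55.
kale + kidney beans: the both-tight solution has a negative serving — not a feasible corner.
So the least-cost plan costs $1.55.

$1.55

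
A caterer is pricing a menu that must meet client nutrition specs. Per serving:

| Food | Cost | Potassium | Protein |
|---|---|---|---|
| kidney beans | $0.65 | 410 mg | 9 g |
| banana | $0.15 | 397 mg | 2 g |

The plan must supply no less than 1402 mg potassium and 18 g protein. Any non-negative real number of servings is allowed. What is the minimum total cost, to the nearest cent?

An LP optimum is at a vertex; with two nutrient constraints at most two foods are used. Check each candidate.
kidney beans only: max(1402/410, 18/9) = 3.42 servings → $2.22.
banana only: max(1402/397, 18/2) = 9 servings → $1.35.
kidney beans + banana with both tight: 1.577 servings and 1.903 servings → $1.31.
Cheapest feasible corner: $1.31.

$1.31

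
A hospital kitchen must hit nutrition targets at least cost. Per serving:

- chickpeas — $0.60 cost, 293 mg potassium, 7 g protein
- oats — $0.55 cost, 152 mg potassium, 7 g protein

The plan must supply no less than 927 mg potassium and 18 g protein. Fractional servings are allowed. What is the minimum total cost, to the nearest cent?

With two linear requirements the optimum uses one or two foods; enumerate the corners.
chickpeas only: max(927/293, 18/7) = 3.164 servings → $1.90.
oats only: max(927/152, 18/7) = 6.099 servings → $3.35.
chickpeas + oats: intersection lies outside the first quadrant.
Cheapest feasible corner: $1.90.

$1.90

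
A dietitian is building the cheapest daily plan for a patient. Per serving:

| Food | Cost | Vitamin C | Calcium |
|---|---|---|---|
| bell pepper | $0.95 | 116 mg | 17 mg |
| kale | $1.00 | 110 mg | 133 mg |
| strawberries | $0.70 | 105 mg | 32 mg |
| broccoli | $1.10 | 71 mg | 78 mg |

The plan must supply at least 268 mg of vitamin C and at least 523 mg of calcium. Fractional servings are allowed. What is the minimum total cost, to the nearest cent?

The cheapest plan sits at a corner of the feasible region — with two constraints it uses at most two foods.
bell pepper only: max(268/116, 523/17) = 30.76 servings → $29.23.
kale only: max(268/110, 523/133) = 3.932 servings → $3.93.
strawberries only: max(268/105, 523/32) = 16.34 servings → $11.44.
broccoli only: max(268/71, 523/78) = 6.705 servings → $7.38.
bell pepper + kale: the both-tight solution has a negative serving — not a feasible corner.
bell pepper + strawberries: the both-tight solution has a negative serving — not a feasible corner.
bell pepper + broccoli with both targets exact would need a negative amount; discard.
kale + strawberries with both targets exact would need a negative amount; discard.
kale + broccoli: intersection lies outside the first quadrant.
strawberries + broccoli with both targets exact would need a negative amount; discard.
So the least-cost plan costs $3.93.

$3.93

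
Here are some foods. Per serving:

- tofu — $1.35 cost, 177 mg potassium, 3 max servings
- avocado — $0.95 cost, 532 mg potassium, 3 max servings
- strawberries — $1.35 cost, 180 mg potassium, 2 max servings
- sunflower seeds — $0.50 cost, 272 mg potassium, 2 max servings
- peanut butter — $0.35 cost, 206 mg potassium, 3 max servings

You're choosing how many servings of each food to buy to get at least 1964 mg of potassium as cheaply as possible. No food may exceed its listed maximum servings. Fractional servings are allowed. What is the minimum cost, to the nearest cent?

$3.45

Cost per mg of potassium: peanut butter $0.0017, avocado $0.0018, sunflower seeds $0.0018, strawberries $0.0075, tofu $0.0076.
Take 3 servings of peanut butter: +618.0 mg potassium for $1.05 (total $1.05, still need 1346.0 mg).
Take 2.53 servings of avocado: +1346.0 mg potassium for $2.40 (total $3.45, still need 0.0 mg).
Filling from the cheapest source first is optimal under one linear minimum: $3.45.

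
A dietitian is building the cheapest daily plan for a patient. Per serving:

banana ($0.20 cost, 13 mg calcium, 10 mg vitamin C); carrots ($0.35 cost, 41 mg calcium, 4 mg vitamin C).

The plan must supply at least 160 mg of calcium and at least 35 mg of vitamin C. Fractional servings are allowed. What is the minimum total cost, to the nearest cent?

Two binding constraints pin down two serving amounts, so the optimal mix uses at most two foods. The candidates are each food alone (scaled to the tighter of calcium/vitamin C) and each pair with both constraints tight.
banana only: max(160/13, 35/10) = 12.31 servings → $2.46.
carrots only: max(160/41, 35/4) = 8.75 servings → $3.06.
banana + carrots with both tight: 2.221 servings and 3.198 servings → $1.56.
Cheapest feasible corner: $1.56.

$1.56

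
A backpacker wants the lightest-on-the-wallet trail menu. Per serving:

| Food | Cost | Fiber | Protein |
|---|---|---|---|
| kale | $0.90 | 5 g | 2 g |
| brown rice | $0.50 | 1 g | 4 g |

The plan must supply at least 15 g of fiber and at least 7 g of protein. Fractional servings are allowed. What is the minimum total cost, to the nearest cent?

$2.79

A basic optimal solution has at most two foods positive. Try each food alone and each pair with both targets met exactly.
kale only: max(15/5, 7/2) = 3.5 servings → $3.15.
brown rice only: max(15/1, 7/4) = 15 servings → $7.50.
kale + brown rice with both tight: 2.944 servings and 0.2778 servings → $2.79.
The minimum over all feasible corners is $2.79.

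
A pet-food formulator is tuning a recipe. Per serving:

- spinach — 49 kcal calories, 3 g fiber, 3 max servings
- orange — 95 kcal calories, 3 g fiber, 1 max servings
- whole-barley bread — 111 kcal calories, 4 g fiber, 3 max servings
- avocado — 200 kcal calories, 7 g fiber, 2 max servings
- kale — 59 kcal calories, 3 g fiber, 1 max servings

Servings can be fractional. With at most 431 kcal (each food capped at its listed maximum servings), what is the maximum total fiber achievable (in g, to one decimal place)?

20.1 g

Fiber per kcal: spinach 0.06122, kale 0.05085, whole-barley bread 0.03604, avocado 0.035, orange 0.03158.
Take 3 servings of spinach: uses 147 kcal, +9.0 g fiber (running total 9.0 g).
Take 1 serving of kale: uses 59 kcal, +3.0 g fiber (running total 12.0 g).
Take 2.027 servings of whole-barley bread: uses 225 kcal, +8.1 g fiber (running total 20.1 g).
Greedy by best ratio exhausts the calories allowance optimally: 20.1 g.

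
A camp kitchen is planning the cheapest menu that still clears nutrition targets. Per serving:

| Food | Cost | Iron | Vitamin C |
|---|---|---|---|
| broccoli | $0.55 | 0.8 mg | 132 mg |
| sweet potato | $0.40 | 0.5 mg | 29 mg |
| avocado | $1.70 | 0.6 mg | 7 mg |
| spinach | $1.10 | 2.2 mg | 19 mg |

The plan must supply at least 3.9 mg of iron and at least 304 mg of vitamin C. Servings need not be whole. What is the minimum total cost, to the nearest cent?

Check every corner: each single food scaled to meet both minima, and each pair solved so both constraints bind.
broccoli only: max(3.9/0.8, 304/132) = 4.875 servings → $2.68.
sweet potato only: max(3.9/0.5, 304/29) = 10.48 servings → $4.19.
avocado only: max(3.9/0.6, 304/7) = 43.43 servings → $73.83.
spinach only: max(3.9/2.2, 304/19) = 16 servings → $17.60.
broccoli + sweet potato with both tight: 0.9089 servings and 6.346 servings → $3.04.
broccoli + avocado with both tight: 2.107 servings and 3.69 servings → $7.43.
broccoli + spinach with both tight: 2.161 servings and 0.9869 servings → $2.27.
sweet potato + avocado: the both-tight solution has a negative serving — not a feasible corner.
sweet potato + spinach: intersection lies outside the first quadrant.
avocado + spinach with both targets exact would need a negative amount; discard.
The minimum over all feasible corners is $2.27.

$2.27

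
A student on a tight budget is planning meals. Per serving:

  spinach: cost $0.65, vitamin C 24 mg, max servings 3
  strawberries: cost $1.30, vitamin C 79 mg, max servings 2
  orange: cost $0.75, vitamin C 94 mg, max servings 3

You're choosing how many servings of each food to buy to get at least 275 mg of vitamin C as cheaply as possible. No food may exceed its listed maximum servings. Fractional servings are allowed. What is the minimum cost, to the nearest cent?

$2.19

Cost per mg of vitamin C: orange $0.0080, strawberries $0.0165, spinach $0.0271.
Take 2.926 servings of orange: +275.0 mg vitamin C for $2.19 (total $2.19, still need 0.0 mg).
Filling from the cheapest source first is optimal under one linear minimum: $2.19.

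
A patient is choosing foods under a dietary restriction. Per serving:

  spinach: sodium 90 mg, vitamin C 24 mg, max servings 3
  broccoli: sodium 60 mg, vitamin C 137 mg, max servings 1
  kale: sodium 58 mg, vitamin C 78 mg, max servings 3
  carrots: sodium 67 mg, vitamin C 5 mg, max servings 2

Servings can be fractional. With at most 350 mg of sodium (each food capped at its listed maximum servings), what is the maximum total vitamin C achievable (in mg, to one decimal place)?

Vitamin C per mg sodium: broccoli 2.283, kale 1.345, spinach 0.2667, carrots 0.07463.
Take 1 serving of broccoli: uses 60 mg sodium, +137.0 mg vitamin C (running total 137.0 mg).
Take 3 servings of kale: uses 174 mg sodium, +234.0 mg vitamin C (running total 371.0 mg).
Take 1.289 servings of spinach: uses 116 mg sodium, +30.9 mg vitamin C (running total 401.9 mg).
Filling greedily by vitamin C-per-mg sodium is optimal for one linear limit, giving 401.9 mg.

401.9 mg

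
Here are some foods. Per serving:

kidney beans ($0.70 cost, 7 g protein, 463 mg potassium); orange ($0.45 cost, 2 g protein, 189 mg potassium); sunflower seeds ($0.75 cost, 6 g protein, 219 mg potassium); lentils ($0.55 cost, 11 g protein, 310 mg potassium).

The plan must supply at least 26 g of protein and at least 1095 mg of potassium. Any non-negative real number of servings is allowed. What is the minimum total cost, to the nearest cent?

$1.78

This is a tiny linear program; its minimum lies at a vertex of the feasible set. List the vertices and price them.
kidney beans only: max(26/7, 1095/463) = 3.714 servings → $2.60.
orange only: max(26/2, 1095/189) = 13 servings → $5.85.
sunflower seeds only: max(26/6, 1095/219) = 5 servings → $3.75.
lentils only: max(26/11, 1095/310) = 3.532 servings → $1.94.
kidney beans + orange with both targets exact would need a negative amount; discard.
kidney beans + sunflower seeds with both tight: 0.7036 servings and 3.512 servings → $3.13.
kidney beans + lentils with both tight: 1.363 servings and 1.496 servings → $1.78.
orange + sunflower seeds with both tight: 1.259 servings and 3.914 servings → $3.50.
orange + lentils with both tight: 2.731 servings and 1.867 servings → $2.26.
sunflower seeds + lentils: intersection lies outside the first quadrant.
Cheapest feasible corner: $1.78.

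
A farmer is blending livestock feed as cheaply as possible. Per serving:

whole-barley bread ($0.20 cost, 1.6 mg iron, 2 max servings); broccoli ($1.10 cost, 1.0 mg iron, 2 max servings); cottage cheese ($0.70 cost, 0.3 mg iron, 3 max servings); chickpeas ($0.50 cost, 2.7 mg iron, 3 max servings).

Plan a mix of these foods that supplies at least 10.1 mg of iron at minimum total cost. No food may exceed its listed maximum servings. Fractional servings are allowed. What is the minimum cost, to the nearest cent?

$1.68

Cost per mg of iron: whole-barley bread $0.1250, chickpeas $0.1852, broccoli $1.1000, cottage cheese $2.3333.
Take 2 servings of whole-barley bread: +3.2 mg iron for $0.40 (total $0.40, still need 6.9 mg).
Take 2.556 servings of chickpeas: +6.9 mg iron for $1.28 (total $1.68, still need 0.0 mg).
Filling from the cheapest source first is optimal under one linear minimum: $1.68.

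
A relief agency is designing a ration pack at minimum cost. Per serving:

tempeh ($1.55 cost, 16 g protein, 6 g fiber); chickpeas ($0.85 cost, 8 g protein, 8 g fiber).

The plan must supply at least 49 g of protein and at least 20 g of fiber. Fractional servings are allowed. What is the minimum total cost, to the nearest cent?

$4.77

tempeh only: max(49/16, 20/6) = 3.333 servings → $5.17.
chickpeas only: max(49/8, 20/8) = 6.125 servings → $5.21.
tempeh + chickpeas with both tight: 2.9 servings and 0.325 servings → $4.77.
The minimum over all feasible corners is $4.77.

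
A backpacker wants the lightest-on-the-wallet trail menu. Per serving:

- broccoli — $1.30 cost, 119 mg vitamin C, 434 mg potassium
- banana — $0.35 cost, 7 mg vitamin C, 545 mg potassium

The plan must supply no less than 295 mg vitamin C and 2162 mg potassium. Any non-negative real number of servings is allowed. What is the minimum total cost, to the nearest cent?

This is a tiny linear program; its minimum lies at a vertex of the feasible set. List the vertices and price them.
broccoli only: max(295/119, 2162/434) = 4.982 servings → $6.48.
banana only: max(295/7, 2162/545) = 42.14 servings → $14.75.
broccoli + banana with both tight: 2.356 servings and 2.091 servings → $3.79.
The minimum over all feasible corners is $3.79.

$3.79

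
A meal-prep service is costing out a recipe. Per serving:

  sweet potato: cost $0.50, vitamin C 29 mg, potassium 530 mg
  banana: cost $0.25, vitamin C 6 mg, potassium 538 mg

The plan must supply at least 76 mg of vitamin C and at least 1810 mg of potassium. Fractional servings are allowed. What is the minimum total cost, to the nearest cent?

sweet potato only: max(76/29, 1810/530) = 3.415 servings → $1.71.
banana only: max(76/6, 1810/538) = 12.67 servings → $3.17.
sweet potato + banana with both tight: 2.417 servings and 0.9829 servings → $1.45.
The minimum over all feasible corners is $1.45.

$1.45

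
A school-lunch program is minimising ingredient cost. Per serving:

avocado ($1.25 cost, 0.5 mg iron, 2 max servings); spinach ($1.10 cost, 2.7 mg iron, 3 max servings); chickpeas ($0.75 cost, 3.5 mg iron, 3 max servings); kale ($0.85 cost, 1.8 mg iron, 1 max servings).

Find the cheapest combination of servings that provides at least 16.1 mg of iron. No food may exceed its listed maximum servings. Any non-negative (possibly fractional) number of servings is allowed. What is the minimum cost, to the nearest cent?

$4.53

Cost per mg of iron: chickpeas $0.2143, spinach $0.4074, kale $0.4722, avocado $2.5000.
Take 3 servings of chickpeas: +10.5 mg iron for $2.25 (total $2.25, still need 5.6 mg).
Take 2.074 servings of spinach: +5.6 mg iron for $2.28 (total $4.53, still need 0.0 mg).
Filling from the cheapest source first is optimal under one linear minimum: $4.53.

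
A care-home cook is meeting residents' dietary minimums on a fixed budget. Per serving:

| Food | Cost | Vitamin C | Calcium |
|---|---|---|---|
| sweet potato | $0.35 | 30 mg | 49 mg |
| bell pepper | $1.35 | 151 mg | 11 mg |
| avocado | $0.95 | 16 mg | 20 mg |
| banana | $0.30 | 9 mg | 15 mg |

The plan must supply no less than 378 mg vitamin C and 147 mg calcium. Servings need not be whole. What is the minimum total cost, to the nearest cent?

sweet potato only: max(378/30, 147/49) = 12.6 servings → $4.41.
bell pepper only: max(378/151, 147/11) = 13.36 servings → $18.04.
avocado only: max(378/16, 147/20) = 23.62 servings → $22.44.
banana only: max(378/9, 147/15) = 42 servings → $12.60.
sweet potato + bell pepper with both tight: 2.552 servings and 1.996 servings → $3.59.
sweet potato + avocado: the both-tight solution has a negative serving — not a feasible corner.
sweet potato + banana: intersection lies outside the first quadrant.
bell pepper + avocado with both tight: 1.831 servings and 6.343 servings → $8.50.
bell pepper + banana with both tight: 2.007 servings and 8.328 servings → $5.21.
avocado + banana: intersection lies outside the first quadrant.
So the least-cost plan costs $3.59.

$3.59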